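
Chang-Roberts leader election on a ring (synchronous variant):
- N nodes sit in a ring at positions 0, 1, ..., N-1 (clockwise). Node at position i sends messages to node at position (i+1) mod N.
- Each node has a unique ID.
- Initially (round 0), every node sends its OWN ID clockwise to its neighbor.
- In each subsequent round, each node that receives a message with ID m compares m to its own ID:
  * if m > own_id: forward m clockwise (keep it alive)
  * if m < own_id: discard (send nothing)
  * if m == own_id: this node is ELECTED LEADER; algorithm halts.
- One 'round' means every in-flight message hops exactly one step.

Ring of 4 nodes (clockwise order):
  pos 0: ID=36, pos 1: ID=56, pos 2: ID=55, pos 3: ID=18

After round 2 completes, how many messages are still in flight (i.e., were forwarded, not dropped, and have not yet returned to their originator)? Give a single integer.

Answer: 2

Derivation:
Round 1: pos1(id56) recv 36: drop; pos2(id55) recv 56: fwd; pos3(id18) recv 55: fwd; pos0(id36) recv 18: drop
Round 2: pos3(id18) recv 56: fwd; pos0(id36) recv 55: fwd
After round 2: 2 messages still in flight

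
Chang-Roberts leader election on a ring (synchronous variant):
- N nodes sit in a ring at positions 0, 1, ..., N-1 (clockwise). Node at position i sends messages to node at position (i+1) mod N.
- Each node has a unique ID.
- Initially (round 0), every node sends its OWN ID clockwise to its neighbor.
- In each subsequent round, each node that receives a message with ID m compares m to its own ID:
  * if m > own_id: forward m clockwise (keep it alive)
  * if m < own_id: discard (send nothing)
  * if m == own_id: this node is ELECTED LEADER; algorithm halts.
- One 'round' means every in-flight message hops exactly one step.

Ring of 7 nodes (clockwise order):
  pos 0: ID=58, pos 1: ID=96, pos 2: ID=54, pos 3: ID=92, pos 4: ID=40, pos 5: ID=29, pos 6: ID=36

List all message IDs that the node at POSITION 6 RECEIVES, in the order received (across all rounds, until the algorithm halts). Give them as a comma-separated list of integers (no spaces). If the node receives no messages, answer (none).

Answer: 29,40,92,96

Derivation:
Round 1: pos1(id96) recv 58: drop; pos2(id54) recv 96: fwd; pos3(id92) recv 54: drop; pos4(id40) recv 92: fwd; pos5(id29) recv 40: fwd; pos6(id36) recv 29: drop; pos0(id58) recv 36: drop
Round 2: pos3(id92) recv 96: fwd; pos5(id29) recv 92: fwd; pos6(id36) recv 40: fwd
Round 3: pos4(id40) recv 96: fwd; pos6(id36) recv 92: fwd; pos0(id58) recv 40: drop
Round 4: pos5(id29) recv 96: fwd; pos0(id58) recv 92: fwd
Round 5: pos6(id36) recv 96: fwd; pos1(id96) recv 92: drop
Round 6: pos0(id58) recv 96: fwd
Round 7: pos1(id96) recv 96: ELECTED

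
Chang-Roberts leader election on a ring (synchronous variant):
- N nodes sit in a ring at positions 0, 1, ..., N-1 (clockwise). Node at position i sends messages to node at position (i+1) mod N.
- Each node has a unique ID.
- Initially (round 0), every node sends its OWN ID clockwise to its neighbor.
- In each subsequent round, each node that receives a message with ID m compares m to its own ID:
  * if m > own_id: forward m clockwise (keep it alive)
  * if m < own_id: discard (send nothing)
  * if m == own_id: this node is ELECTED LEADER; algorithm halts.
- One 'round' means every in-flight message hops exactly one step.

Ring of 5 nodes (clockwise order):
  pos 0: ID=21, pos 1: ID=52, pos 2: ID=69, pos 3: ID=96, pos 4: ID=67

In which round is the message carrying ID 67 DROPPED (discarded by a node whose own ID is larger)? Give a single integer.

Answer: 3

Derivation:
Round 1: pos1(id52) recv 21: drop; pos2(id69) recv 52: drop; pos3(id96) recv 69: drop; pos4(id67) recv 96: fwd; pos0(id21) recv 67: fwd
Round 2: pos0(id21) recv 96: fwd; pos1(id52) recv 67: fwd
Round 3: pos1(id52) recv 96: fwd; pos2(id69) recv 67: drop
Round 4: pos2(id69) recv 96: fwd
Round 5: pos3(id96) recv 96: ELECTED
Message ID 67 originates at pos 4; dropped at pos 2 in round 3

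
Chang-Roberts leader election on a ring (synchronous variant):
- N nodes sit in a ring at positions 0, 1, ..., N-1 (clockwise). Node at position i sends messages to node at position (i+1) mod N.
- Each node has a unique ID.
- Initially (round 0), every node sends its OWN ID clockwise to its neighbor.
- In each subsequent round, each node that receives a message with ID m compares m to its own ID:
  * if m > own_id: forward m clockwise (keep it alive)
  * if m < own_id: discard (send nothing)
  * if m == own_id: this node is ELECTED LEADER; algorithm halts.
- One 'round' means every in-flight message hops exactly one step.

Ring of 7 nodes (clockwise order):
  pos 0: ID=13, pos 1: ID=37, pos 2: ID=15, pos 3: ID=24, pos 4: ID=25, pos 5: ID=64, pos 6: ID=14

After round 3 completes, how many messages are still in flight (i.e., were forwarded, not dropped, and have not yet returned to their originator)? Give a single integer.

Answer: 2

Derivation:
Round 1: pos1(id37) recv 13: drop; pos2(id15) recv 37: fwd; pos3(id24) recv 15: drop; pos4(id25) recv 24: drop; pos5(id64) recv 25: drop; pos6(id14) recv 64: fwd; pos0(id13) recv 14: fwd
Round 2: pos3(id24) recv 37: fwd; pos0(id13) recv 64: fwd; pos1(id37) recv 14: drop
Round 3: pos4(id25) recv 37: fwd; pos1(id37) recv 64: fwd
After round 3: 2 messages still in flight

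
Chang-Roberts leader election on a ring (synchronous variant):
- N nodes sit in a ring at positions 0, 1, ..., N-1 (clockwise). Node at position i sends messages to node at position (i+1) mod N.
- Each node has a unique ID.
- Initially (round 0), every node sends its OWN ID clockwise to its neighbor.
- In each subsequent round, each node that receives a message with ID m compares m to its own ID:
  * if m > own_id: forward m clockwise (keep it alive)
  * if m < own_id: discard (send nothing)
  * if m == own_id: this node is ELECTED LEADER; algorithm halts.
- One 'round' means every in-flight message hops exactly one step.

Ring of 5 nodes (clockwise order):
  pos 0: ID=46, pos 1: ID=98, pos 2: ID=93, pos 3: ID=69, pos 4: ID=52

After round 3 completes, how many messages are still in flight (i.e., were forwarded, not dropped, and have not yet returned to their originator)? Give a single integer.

Answer: 2

Derivation:
Round 1: pos1(id98) recv 46: drop; pos2(id93) recv 98: fwd; pos3(id69) recv 93: fwd; pos4(id52) recv 69: fwd; pos0(id46) recv 52: fwd
Round 2: pos3(id69) recv 98: fwd; pos4(id52) recv 93: fwd; pos0(id46) recv 69: fwd; pos1(id98) recv 52: drop
Round 3: pos4(id52) recv 98: fwd; pos0(id46) recv 93: fwd; pos1(id98) recv 69: drop
After round 3: 2 messages still in flight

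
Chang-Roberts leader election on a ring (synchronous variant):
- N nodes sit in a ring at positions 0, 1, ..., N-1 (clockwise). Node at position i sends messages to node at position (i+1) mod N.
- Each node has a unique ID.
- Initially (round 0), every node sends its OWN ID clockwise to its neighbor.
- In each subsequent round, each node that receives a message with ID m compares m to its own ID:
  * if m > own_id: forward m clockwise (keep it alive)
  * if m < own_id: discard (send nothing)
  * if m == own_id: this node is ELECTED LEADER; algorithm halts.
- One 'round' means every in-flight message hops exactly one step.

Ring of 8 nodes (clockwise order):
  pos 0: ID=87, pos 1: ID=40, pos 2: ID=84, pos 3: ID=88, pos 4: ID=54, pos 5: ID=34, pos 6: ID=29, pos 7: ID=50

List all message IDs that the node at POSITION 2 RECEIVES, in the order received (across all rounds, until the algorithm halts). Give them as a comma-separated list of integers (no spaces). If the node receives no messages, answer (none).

Round 1: pos1(id40) recv 87: fwd; pos2(id84) recv 40: drop; pos3(id88) recv 84: drop; pos4(id54) recv 88: fwd; pos5(id34) recv 54: fwd; pos6(id29) recv 34: fwd; pos7(id50) recv 29: drop; pos0(id87) recv 50: drop
Round 2: pos2(id84) recv 87: fwd; pos5(id34) recv 88: fwd; pos6(id29) recv 54: fwd; pos7(id50) recv 34: drop
Round 3: pos3(id88) recv 87: drop; pos6(id29) recv 88: fwd; pos7(id50) recv 54: fwd
Round 4: pos7(id50) recv 88: fwd; pos0(id87) recv 54: drop
Round 5: pos0(id87) recv 88: fwd
Round 6: pos1(id40) recv 88: fwd
Round 7: pos2(id84) recv 88: fwd
Round 8: pos3(id88) recv 88: ELECTED

Answer: 40,87,88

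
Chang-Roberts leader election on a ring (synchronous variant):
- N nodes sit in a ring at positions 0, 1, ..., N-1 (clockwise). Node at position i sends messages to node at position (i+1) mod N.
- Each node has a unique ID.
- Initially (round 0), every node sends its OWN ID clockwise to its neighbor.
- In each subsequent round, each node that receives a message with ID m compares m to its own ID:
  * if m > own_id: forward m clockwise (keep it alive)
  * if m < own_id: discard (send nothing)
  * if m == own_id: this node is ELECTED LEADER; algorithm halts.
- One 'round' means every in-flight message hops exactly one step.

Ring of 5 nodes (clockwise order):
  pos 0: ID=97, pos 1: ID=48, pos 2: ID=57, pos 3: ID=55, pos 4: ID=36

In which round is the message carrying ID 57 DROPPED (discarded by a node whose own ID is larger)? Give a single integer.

Answer: 3

Derivation:
Round 1: pos1(id48) recv 97: fwd; pos2(id57) recv 48: drop; pos3(id55) recv 57: fwd; pos4(id36) recv 55: fwd; pos0(id97) recv 36: drop
Round 2: pos2(id57) recv 97: fwd; pos4(id36) recv 57: fwd; pos0(id97) recv 55: drop
Round 3: pos3(id55) recv 97: fwd; pos0(id97) recv 57: drop
Round 4: pos4(id36) recv 97: fwd
Round 5: pos0(id97) recv 97: ELECTED
Message ID 57 originates at pos 2; dropped at pos 0 in round 3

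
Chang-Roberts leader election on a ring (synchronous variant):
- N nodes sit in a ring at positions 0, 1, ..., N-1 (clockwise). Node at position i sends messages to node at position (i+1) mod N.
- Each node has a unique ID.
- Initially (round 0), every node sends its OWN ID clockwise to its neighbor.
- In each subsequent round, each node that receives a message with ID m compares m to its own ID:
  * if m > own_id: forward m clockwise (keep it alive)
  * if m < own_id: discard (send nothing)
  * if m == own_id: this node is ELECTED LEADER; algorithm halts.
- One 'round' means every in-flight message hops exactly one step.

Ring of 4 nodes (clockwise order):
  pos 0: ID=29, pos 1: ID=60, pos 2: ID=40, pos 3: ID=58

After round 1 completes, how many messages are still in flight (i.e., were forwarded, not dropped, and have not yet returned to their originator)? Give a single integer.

Answer: 2

Derivation:
Round 1: pos1(id60) recv 29: drop; pos2(id40) recv 60: fwd; pos3(id58) recv 40: drop; pos0(id29) recv 58: fwd
After round 1: 2 messages still in flight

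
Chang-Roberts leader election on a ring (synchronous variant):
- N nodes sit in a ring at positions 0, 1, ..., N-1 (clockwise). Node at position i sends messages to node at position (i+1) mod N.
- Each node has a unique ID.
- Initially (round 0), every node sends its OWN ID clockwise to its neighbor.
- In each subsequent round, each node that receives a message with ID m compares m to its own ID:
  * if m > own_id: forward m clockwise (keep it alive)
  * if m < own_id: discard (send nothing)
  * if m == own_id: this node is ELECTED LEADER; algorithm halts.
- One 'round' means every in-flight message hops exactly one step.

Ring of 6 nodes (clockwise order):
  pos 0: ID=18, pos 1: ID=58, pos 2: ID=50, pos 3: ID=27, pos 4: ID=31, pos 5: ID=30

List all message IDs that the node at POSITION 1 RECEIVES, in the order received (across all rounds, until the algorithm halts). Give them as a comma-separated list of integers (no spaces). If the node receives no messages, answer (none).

Round 1: pos1(id58) recv 18: drop; pos2(id50) recv 58: fwd; pos3(id27) recv 50: fwd; pos4(id31) recv 27: drop; pos5(id30) recv 31: fwd; pos0(id18) recv 30: fwd
Round 2: pos3(id27) recv 58: fwd; pos4(id31) recv 50: fwd; pos0(id18) recv 31: fwd; pos1(id58) recv 30: drop
Round 3: pos4(id31) recv 58: fwd; pos5(id30) recv 50: fwd; pos1(id58) recv 31: drop
Round 4: pos5(id30) recv 58: fwd; pos0(id18) recv 50: fwd
Round 5: pos0(id18) recv 58: fwd; pos1(id58) recv 50: drop
Round 6: pos1(id58) recv 58: ELECTED

Answer: 18,30,31,50,58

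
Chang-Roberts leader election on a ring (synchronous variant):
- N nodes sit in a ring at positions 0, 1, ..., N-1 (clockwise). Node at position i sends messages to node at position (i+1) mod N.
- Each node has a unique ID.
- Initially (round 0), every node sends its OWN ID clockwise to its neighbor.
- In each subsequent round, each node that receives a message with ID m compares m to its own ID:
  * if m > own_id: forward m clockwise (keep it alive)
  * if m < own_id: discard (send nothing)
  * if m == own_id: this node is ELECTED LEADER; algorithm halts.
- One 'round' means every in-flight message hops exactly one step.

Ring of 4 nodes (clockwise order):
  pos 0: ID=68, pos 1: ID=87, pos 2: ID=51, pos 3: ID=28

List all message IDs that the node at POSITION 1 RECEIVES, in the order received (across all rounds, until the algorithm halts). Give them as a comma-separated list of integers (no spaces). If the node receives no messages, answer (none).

Round 1: pos1(id87) recv 68: drop; pos2(id51) recv 87: fwd; pos3(id28) recv 51: fwd; pos0(id68) recv 28: drop
Round 2: pos3(id28) recv 87: fwd; pos0(id68) recv 51: drop
Round 3: pos0(id68) recv 87: fwd
Round 4: pos1(id87) recv 87: ELECTED

Answer: 68,87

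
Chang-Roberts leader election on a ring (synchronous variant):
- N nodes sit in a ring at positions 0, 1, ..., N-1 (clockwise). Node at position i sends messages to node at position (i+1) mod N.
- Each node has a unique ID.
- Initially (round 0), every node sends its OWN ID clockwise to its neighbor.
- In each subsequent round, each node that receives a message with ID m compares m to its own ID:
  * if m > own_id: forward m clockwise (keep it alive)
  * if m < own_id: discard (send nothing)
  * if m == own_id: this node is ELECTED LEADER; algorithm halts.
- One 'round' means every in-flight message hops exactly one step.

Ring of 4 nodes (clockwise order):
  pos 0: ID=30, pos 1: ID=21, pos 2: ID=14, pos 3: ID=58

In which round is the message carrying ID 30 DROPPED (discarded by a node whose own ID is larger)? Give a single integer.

Round 1: pos1(id21) recv 30: fwd; pos2(id14) recv 21: fwd; pos3(id58) recv 14: drop; pos0(id30) recv 58: fwd
Round 2: pos2(id14) recv 30: fwd; pos3(id58) recv 21: drop; pos1(id21) recv 58: fwd
Round 3: pos3(id58) recv 30: drop; pos2(id14) recv 58: fwd
Round 4: pos3(id58) recv 58: ELECTED
Message ID 30 originates at pos 0; dropped at pos 3 in round 3

Answer: 3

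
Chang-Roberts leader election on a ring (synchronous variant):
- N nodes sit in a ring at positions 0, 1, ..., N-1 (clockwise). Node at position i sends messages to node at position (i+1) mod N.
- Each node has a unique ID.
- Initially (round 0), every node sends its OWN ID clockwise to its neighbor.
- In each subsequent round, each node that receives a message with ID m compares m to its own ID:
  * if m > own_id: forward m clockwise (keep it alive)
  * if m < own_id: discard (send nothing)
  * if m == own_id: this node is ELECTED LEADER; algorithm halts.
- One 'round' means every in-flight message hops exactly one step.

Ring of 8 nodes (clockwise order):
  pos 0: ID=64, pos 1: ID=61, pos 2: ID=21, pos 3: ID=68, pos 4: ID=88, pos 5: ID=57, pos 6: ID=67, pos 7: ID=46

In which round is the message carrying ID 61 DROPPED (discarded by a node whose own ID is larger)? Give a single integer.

Round 1: pos1(id61) recv 64: fwd; pos2(id21) recv 61: fwd; pos3(id68) recv 21: drop; pos4(id88) recv 68: drop; pos5(id57) recv 88: fwd; pos6(id67) recv 57: drop; pos7(id46) recv 67: fwd; pos0(id64) recv 46: drop
Round 2: pos2(id21) recv 64: fwd; pos3(id68) recv 61: drop; pos6(id67) recv 88: fwd; pos0(id64) recv 67: fwd
Round 3: pos3(id68) recv 64: drop; pos7(id46) recv 88: fwd; pos1(id61) recv 67: fwd
Round 4: pos0(id64) recv 88: fwd; pos2(id21) recv 67: fwd
Round 5: pos1(id61) recv 88: fwd; pos3(id68) recv 67: drop
Round 6: pos2(id21) recv 88: fwd
Round 7: pos3(id68) recv 88: fwd
Round 8: pos4(id88) recv 88: ELECTED
Message ID 61 originates at pos 1; dropped at pos 3 in round 2

Answer: 2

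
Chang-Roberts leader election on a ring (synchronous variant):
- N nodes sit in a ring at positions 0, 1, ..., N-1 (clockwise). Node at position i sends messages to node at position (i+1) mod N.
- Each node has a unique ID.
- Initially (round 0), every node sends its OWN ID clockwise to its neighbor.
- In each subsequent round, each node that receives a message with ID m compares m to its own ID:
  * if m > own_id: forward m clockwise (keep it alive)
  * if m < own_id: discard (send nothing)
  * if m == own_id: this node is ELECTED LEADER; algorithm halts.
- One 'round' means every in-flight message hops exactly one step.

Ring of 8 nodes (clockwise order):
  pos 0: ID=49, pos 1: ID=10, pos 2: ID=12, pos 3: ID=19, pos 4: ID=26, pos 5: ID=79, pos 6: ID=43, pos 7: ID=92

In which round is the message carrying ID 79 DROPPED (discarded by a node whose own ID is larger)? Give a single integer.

Answer: 2

Derivation:
Round 1: pos1(id10) recv 49: fwd; pos2(id12) recv 10: drop; pos3(id19) recv 12: drop; pos4(id26) recv 19: drop; pos5(id79) recv 26: drop; pos6(id43) recv 79: fwd; pos7(id92) recv 43: drop; pos0(id49) recv 92: fwd
Round 2: pos2(id12) recv 49: fwd; pos7(id92) recv 79: drop; pos1(id10) recv 92: fwd
Round 3: pos3(id19) recv 49: fwd; pos2(id12) recv 92: fwd
Round 4: pos4(id26) recv 49: fwd; pos3(id19) recv 92: fwd
Round 5: pos5(id79) recv 49: drop; pos4(id26) recv 92: fwd
Round 6: pos5(id79) recv 92: fwd
Round 7: pos6(id43) recv 92: fwd
Round 8: pos7(id92) recv 92: ELECTED
Message ID 79 originates at pos 5; dropped at pos 7 in round 2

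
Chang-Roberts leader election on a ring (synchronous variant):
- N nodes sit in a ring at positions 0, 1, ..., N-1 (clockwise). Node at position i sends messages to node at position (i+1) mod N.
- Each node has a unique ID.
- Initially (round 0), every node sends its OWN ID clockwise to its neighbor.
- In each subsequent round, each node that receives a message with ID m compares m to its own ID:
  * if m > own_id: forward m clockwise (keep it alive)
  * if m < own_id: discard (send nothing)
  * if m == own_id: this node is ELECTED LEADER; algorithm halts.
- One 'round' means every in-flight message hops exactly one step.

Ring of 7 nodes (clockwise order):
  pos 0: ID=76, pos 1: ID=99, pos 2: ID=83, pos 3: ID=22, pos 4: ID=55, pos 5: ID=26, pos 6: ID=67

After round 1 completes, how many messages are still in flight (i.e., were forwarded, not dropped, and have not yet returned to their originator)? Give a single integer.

Answer: 3

Derivation:
Round 1: pos1(id99) recv 76: drop; pos2(id83) recv 99: fwd; pos3(id22) recv 83: fwd; pos4(id55) recv 22: drop; pos5(id26) recv 55: fwd; pos6(id67) recv 26: drop; pos0(id76) recv 67: drop
After round 1: 3 messages still in flight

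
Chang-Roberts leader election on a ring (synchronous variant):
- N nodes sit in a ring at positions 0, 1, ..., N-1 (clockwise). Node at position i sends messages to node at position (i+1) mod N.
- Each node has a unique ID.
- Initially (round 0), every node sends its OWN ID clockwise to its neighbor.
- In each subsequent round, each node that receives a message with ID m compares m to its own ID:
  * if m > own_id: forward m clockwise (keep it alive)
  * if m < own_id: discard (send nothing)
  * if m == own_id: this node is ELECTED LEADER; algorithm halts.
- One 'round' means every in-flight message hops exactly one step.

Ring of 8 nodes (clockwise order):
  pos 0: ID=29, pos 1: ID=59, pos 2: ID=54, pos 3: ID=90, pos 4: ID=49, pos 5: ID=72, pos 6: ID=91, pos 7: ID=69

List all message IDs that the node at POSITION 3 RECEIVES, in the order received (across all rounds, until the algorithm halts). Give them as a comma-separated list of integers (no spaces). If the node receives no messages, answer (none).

Answer: 54,59,69,91

Derivation:
Round 1: pos1(id59) recv 29: drop; pos2(id54) recv 59: fwd; pos3(id90) recv 54: drop; pos4(id49) recv 90: fwd; pos5(id72) recv 49: drop; pos6(id91) recv 72: drop; pos7(id69) recv 91: fwd; pos0(id29) recv 69: fwd
Round 2: pos3(id90) recv 59: drop; pos5(id72) recv 90: fwd; pos0(id29) recv 91: fwd; pos1(id59) recv 69: fwd
Round 3: pos6(id91) recv 90: drop; pos1(id59) recv 91: fwd; pos2(id54) recv 69: fwd
Round 4: pos2(id54) recv 91: fwd; pos3(id90) recv 69: drop
Round 5: pos3(id90) recv 91: fwd
Round 6: pos4(id49) recv 91: fwd
Round 7: pos5(id72) recv 91: fwd
Round 8: pos6(id91) recv 91: ELECTED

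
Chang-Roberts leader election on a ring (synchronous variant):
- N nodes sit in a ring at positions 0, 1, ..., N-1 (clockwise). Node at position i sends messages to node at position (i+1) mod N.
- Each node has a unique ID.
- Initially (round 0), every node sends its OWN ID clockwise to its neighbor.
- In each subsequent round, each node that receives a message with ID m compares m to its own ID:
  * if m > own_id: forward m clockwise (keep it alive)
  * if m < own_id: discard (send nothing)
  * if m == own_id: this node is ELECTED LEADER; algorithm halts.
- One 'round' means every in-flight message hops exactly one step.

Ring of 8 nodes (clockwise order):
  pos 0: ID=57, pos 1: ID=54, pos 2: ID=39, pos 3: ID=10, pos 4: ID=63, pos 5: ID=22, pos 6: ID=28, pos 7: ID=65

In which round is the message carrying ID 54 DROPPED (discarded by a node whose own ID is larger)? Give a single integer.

Answer: 3

Derivation:
Round 1: pos1(id54) recv 57: fwd; pos2(id39) recv 54: fwd; pos3(id10) recv 39: fwd; pos4(id63) recv 10: drop; pos5(id22) recv 63: fwd; pos6(id28) recv 22: drop; pos7(id65) recv 28: drop; pos0(id57) recv 65: fwd
Round 2: pos2(id39) recv 57: fwd; pos3(id10) recv 54: fwd; pos4(id63) recv 39: drop; pos6(id28) recv 63: fwd; pos1(id54) recv 65: fwd
Round 3: pos3(id10) recv 57: fwd; pos4(id63) recv 54: drop; pos7(id65) recv 63: drop; pos2(id39) recv 65: fwd
Round 4: pos4(id63) recv 57: drop; pos3(id10) recv 65: fwd
Round 5: pos4(id63) recv 65: fwd
Round 6: pos5(id22) recv 65: fwd
Round 7: pos6(id28) recv 65: fwd
Round 8: pos7(id65) recv 65: ELECTED
Message ID 54 originates at pos 1; dropped at pos 4 in round 3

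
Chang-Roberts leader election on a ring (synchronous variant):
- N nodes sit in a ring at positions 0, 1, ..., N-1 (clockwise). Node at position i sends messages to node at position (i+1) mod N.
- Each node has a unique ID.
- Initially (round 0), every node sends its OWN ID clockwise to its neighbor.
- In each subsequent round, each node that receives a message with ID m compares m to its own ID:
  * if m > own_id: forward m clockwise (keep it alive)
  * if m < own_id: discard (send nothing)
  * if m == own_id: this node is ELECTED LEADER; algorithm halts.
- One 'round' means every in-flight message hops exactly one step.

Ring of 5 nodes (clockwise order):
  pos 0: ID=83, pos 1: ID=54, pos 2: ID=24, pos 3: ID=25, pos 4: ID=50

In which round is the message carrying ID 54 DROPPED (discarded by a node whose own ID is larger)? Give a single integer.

Round 1: pos1(id54) recv 83: fwd; pos2(id24) recv 54: fwd; pos3(id25) recv 24: drop; pos4(id50) recv 25: drop; pos0(id83) recv 50: drop
Round 2: pos2(id24) recv 83: fwd; pos3(id25) recv 54: fwd
Round 3: pos3(id25) recv 83: fwd; pos4(id50) recv 54: fwd
Round 4: pos4(id50) recv 83: fwd; pos0(id83) recv 54: drop
Round 5: pos0(id83) recv 83: ELECTED
Message ID 54 originates at pos 1; dropped at pos 0 in round 4

Answer: 4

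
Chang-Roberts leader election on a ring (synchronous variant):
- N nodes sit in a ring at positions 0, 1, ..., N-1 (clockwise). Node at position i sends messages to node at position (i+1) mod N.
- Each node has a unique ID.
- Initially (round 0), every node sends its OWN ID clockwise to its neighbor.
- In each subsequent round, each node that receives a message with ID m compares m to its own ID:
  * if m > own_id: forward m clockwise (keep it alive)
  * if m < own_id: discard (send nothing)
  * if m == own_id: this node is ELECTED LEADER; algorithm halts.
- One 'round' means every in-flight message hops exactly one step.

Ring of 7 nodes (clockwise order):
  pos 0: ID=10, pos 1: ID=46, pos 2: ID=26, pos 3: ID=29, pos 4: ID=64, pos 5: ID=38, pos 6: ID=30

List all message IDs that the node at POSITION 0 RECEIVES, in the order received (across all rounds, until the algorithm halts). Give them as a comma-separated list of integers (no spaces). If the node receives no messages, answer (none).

Answer: 30,38,64

Derivation:
Round 1: pos1(id46) recv 10: drop; pos2(id26) recv 46: fwd; pos3(id29) recv 26: drop; pos4(id64) recv 29: drop; pos5(id38) recv 64: fwd; pos6(id30) recv 38: fwd; pos0(id10) recv 30: fwd
Round 2: pos3(id29) recv 46: fwd; pos6(id30) recv 64: fwd; pos0(id10) recv 38: fwd; pos1(id46) recv 30: drop
Round 3: pos4(id64) recv 46: drop; pos0(id10) recv 64: fwd; pos1(id46) recv 38: drop
Round 4: pos1(id46) recv 64: fwd
Round 5: pos2(id26) recv 64: fwd
Round 6: pos3(id29) recv 64: fwd
Round 7: pos4(id64) recv 64: ELECTED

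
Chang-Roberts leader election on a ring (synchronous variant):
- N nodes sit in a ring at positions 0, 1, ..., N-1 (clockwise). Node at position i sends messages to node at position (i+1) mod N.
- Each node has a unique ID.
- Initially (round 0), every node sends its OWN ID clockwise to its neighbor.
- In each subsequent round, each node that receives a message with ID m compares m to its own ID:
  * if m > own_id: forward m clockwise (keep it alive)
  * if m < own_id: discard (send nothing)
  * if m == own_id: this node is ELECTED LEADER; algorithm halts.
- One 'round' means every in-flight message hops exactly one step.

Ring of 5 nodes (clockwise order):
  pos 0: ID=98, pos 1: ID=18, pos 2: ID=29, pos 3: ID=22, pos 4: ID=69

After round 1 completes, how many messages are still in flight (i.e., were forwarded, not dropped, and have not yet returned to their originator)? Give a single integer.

Answer: 2

Derivation:
Round 1: pos1(id18) recv 98: fwd; pos2(id29) recv 18: drop; pos3(id22) recv 29: fwd; pos4(id69) recv 22: drop; pos0(id98) recv 69: drop
After round 1: 2 messages still in flight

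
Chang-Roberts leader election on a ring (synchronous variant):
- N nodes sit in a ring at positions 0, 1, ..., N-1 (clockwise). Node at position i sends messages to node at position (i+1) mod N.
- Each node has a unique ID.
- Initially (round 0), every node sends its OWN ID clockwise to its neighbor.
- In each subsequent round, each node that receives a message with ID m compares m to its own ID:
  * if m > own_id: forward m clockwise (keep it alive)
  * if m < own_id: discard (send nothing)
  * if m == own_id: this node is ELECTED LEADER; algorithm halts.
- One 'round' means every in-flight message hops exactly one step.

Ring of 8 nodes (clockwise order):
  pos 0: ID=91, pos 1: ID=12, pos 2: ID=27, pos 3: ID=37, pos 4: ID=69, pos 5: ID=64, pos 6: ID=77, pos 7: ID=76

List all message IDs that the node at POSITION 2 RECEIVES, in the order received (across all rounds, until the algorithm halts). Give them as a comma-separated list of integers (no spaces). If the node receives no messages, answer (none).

Round 1: pos1(id12) recv 91: fwd; pos2(id27) recv 12: drop; pos3(id37) recv 27: drop; pos4(id69) recv 37: drop; pos5(id64) recv 69: fwd; pos6(id77) recv 64: drop; pos7(id76) recv 77: fwd; pos0(id91) recv 76: drop
Round 2: pos2(id27) recv 91: fwd; pos6(id77) recv 69: drop; pos0(id91) recv 77: drop
Round 3: pos3(id37) recv 91: fwd
Round 4: pos4(id69) recv 91: fwd
Round 5: pos5(id64) recv 91: fwd
Round 6: pos6(id77) recv 91: fwd
Round 7: pos7(id76) recv 91: fwd
Round 8: pos0(id91) recv 91: ELECTED

Answer: 12,91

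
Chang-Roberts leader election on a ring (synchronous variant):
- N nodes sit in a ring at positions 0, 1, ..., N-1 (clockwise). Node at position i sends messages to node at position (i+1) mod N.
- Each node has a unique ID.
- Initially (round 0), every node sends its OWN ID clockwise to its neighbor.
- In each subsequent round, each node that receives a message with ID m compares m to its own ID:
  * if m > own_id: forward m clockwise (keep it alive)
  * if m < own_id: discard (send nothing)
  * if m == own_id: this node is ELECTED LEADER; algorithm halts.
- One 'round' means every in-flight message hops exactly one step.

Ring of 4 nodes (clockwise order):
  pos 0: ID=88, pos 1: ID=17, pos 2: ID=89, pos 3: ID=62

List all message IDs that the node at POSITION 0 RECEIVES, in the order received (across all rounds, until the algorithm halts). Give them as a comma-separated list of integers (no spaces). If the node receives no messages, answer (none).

Round 1: pos1(id17) recv 88: fwd; pos2(id89) recv 17: drop; pos3(id62) recv 89: fwd; pos0(id88) recv 62: drop
Round 2: pos2(id89) recv 88: drop; pos0(id88) recv 89: fwd
Round 3: pos1(id17) recv 89: fwd
Round 4: pos2(id89) recv 89: ELECTED

Answer: 62,89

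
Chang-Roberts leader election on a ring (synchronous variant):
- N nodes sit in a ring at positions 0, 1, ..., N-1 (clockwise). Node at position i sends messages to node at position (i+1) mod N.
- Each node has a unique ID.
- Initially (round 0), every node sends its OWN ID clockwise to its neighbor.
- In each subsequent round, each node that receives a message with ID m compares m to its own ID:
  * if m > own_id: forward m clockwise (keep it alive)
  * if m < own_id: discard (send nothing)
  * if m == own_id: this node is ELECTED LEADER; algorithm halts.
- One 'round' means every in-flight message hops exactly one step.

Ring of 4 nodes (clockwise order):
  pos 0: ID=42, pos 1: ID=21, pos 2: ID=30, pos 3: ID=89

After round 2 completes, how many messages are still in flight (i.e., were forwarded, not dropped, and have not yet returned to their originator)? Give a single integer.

Round 1: pos1(id21) recv 42: fwd; pos2(id30) recv 21: drop; pos3(id89) recv 30: drop; pos0(id42) recv 89: fwd
Round 2: pos2(id30) recv 42: fwd; pos1(id21) recv 89: fwd
After round 2: 2 messages still in flight

Answer: 2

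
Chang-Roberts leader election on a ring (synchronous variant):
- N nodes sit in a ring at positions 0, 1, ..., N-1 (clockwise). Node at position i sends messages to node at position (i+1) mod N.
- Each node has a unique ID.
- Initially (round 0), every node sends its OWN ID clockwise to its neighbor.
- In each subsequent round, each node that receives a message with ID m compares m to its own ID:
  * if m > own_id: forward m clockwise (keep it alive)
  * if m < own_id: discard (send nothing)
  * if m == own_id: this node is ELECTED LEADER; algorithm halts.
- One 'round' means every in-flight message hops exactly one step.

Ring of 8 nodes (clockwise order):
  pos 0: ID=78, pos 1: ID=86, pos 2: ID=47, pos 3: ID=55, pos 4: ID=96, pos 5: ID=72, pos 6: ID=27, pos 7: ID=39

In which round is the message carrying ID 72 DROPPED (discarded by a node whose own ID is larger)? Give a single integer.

Answer: 3

Derivation:
Round 1: pos1(id86) recv 78: drop; pos2(id47) recv 86: fwd; pos3(id55) recv 47: drop; pos4(id96) recv 55: drop; pos5(id72) recv 96: fwd; pos6(id27) recv 72: fwd; pos7(id39) recv 27: drop; pos0(id78) recv 39: drop
Round 2: pos3(id55) recv 86: fwd; pos6(id27) recv 96: fwd; pos7(id39) recv 72: fwd
Round 3: pos4(id96) recv 86: drop; pos7(id39) recv 96: fwd; pos0(id78) recv 72: drop
Round 4: pos0(id78) recv 96: fwd
Round 5: pos1(id86) recv 96: fwd
Round 6: pos2(id47) recv 96: fwd
Round 7: pos3(id55) recv 96: fwd
Round 8: pos4(id96) recv 96: ELECTED
Message ID 72 originates at pos 5; dropped at pos 0 in round 3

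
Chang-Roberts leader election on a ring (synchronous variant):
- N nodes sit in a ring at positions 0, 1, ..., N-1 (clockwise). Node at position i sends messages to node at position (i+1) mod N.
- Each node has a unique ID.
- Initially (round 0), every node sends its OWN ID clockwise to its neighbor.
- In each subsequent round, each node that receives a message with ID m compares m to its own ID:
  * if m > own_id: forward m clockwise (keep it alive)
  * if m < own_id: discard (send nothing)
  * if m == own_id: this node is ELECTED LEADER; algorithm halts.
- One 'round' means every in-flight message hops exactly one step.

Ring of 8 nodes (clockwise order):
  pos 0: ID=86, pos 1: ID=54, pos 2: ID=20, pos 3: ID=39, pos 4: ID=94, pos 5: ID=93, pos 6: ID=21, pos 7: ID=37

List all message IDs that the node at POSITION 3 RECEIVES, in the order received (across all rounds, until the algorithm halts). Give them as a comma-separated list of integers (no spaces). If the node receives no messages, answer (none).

Answer: 20,54,86,93,94

Derivation:
Round 1: pos1(id54) recv 86: fwd; pos2(id20) recv 54: fwd; pos3(id39) recv 20: drop; pos4(id94) recv 39: drop; pos5(id93) recv 94: fwd; pos6(id21) recv 93: fwd; pos7(id37) recv 21: drop; pos0(id86) recv 37: drop
Round 2: pos2(id20) recv 86: fwd; pos3(id39) recv 54: fwd; pos6(id21) recv 94: fwd; pos7(id37) recv 93: fwd
Round 3: pos3(id39) recv 86: fwd; pos4(id94) recv 54: drop; pos7(id37) recv 94: fwd; pos0(id86) recv 93: fwd
Round 4: pos4(id94) recv 86: drop; pos0(id86) recv 94: fwd; pos1(id54) recv 93: fwd
Round 5: pos1(id54) recv 94: fwd; pos2(id20) recv 93: fwd
Round 6: pos2(id20) recv 94: fwd; pos3(id39) recv 93: fwd
Round 7: pos3(id39) recv 94: fwd; pos4(id94) recv 93: drop
Round 8: pos4(id94) recv 94: ELECTED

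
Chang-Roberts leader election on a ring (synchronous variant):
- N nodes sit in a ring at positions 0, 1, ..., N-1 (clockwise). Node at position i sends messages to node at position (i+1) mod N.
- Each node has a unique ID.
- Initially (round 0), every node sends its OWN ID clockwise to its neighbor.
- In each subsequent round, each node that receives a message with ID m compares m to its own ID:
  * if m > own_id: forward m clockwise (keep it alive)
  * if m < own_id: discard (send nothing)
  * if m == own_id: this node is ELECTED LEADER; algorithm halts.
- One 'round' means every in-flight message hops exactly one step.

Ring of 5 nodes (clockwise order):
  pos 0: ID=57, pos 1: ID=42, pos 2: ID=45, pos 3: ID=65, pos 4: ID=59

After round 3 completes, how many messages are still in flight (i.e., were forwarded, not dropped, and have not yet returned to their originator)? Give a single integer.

Answer: 2

Derivation:
Round 1: pos1(id42) recv 57: fwd; pos2(id45) recv 42: drop; pos3(id65) recv 45: drop; pos4(id59) recv 65: fwd; pos0(id57) recv 59: fwd
Round 2: pos2(id45) recv 57: fwd; pos0(id57) recv 65: fwd; pos1(id42) recv 59: fwd
Round 3: pos3(id65) recv 57: drop; pos1(id42) recv 65: fwd; pos2(id45) recv 59: fwd
After round 3: 2 messages still in flight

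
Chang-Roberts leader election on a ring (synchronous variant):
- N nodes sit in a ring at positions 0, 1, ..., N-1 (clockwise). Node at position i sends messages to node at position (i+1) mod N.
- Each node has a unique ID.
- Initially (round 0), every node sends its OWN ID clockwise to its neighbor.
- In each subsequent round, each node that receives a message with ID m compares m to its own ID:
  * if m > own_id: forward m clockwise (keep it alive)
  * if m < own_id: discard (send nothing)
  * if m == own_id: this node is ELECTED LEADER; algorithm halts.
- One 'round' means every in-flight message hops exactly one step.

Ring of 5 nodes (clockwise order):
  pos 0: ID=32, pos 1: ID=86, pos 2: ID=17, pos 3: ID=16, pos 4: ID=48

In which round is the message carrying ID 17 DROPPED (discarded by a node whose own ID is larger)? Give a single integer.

Answer: 2

Derivation:
Round 1: pos1(id86) recv 32: drop; pos2(id17) recv 86: fwd; pos3(id16) recv 17: fwd; pos4(id48) recv 16: drop; pos0(id32) recv 48: fwd
Round 2: pos3(id16) recv 86: fwd; pos4(id48) recv 17: drop; pos1(id86) recv 48: drop
Round 3: pos4(id48) recv 86: fwd
Round 4: pos0(id32) recv 86: fwd
Round 5: pos1(id86) recv 86: ELECTED
Message ID 17 originates at pos 2; dropped at pos 4 in round 2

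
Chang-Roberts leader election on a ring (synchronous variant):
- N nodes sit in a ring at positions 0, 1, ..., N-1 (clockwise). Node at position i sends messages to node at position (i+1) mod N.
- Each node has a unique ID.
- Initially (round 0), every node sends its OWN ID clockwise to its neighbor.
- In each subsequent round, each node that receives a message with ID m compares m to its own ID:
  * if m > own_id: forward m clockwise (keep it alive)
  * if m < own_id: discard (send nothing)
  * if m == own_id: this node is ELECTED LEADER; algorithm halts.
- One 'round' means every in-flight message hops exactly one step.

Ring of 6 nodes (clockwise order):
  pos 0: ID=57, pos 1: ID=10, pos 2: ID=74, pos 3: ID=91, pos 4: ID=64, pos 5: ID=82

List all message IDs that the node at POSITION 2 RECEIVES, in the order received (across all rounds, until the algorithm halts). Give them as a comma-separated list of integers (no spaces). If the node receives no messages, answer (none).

Round 1: pos1(id10) recv 57: fwd; pos2(id74) recv 10: drop; pos3(id91) recv 74: drop; pos4(id64) recv 91: fwd; pos5(id82) recv 64: drop; pos0(id57) recv 82: fwd
Round 2: pos2(id74) recv 57: drop; pos5(id82) recv 91: fwd; pos1(id10) recv 82: fwd
Round 3: pos0(id57) recv 91: fwd; pos2(id74) recv 82: fwd
Round 4: pos1(id10) recv 91: fwd; pos3(id91) recv 82: drop
Round 5: pos2(id74) recv 91: fwd
Round 6: pos3(id91) recv 91: ELECTED

Answer: 10,57,82,91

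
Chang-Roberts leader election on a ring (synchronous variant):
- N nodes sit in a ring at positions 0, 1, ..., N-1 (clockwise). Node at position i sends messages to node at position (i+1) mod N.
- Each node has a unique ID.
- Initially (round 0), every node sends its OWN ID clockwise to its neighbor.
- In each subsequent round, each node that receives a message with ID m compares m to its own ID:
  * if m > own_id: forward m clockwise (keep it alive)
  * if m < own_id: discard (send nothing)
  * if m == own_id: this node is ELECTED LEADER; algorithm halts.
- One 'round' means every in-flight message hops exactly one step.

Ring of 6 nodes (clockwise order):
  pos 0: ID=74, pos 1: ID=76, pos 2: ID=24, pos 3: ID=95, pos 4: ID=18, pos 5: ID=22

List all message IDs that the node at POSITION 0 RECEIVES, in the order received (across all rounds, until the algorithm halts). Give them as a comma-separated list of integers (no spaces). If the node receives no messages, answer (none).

Round 1: pos1(id76) recv 74: drop; pos2(id24) recv 76: fwd; pos3(id95) recv 24: drop; pos4(id18) recv 95: fwd; pos5(id22) recv 18: drop; pos0(id74) recv 22: drop
Round 2: pos3(id95) recv 76: drop; pos5(id22) recv 95: fwd
Round 3: pos0(id74) recv 95: fwd
Round 4: pos1(id76) recv 95: fwd
Round 5: pos2(id24) recv 95: fwd
Round 6: pos3(id95) recv 95: ELECTED

Answer: 22,95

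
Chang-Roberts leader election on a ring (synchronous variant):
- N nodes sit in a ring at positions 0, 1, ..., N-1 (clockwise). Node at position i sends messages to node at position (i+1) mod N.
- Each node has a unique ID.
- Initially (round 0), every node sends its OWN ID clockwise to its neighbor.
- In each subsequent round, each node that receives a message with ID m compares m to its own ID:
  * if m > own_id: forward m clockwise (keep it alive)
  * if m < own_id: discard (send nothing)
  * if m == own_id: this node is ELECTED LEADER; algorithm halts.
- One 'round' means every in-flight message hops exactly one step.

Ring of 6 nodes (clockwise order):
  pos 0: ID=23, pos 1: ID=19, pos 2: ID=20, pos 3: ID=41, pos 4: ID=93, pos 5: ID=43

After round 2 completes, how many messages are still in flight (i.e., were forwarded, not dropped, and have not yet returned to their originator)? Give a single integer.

Round 1: pos1(id19) recv 23: fwd; pos2(id20) recv 19: drop; pos3(id41) recv 20: drop; pos4(id93) recv 41: drop; pos5(id43) recv 93: fwd; pos0(id23) recv 43: fwd
Round 2: pos2(id20) recv 23: fwd; pos0(id23) recv 93: fwd; pos1(id19) recv 43: fwd
After round 2: 3 messages still in flight

Answer: 3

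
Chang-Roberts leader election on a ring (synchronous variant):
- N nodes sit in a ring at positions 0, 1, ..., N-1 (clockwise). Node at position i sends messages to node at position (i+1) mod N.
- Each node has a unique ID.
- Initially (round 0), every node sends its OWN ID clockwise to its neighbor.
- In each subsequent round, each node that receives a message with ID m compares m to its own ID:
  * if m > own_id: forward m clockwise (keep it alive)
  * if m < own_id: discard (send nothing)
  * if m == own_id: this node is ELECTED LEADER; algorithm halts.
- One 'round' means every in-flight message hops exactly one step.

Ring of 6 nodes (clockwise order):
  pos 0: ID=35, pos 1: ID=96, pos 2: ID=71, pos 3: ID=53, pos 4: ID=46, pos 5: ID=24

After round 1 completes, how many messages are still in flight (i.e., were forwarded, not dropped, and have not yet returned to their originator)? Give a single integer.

Round 1: pos1(id96) recv 35: drop; pos2(id71) recv 96: fwd; pos3(id53) recv 71: fwd; pos4(id46) recv 53: fwd; pos5(id24) recv 46: fwd; pos0(id35) recv 24: drop
After round 1: 4 messages still in flight

Answer: 4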